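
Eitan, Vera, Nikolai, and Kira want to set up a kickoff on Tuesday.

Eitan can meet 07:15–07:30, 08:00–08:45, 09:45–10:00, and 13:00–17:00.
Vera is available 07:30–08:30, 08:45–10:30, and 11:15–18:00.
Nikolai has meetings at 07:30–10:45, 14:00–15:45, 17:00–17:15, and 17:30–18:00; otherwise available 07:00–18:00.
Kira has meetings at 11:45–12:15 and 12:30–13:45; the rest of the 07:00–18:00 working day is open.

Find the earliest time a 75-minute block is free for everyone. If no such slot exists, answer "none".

15:45

Nikolai free within 07:00–18:00: 07:00–07:30, 10:45–14:00, 15:45–17:00, 17:15–17:30.
Kira free within 07:00–18:00: 07:00–11:45, 12:15–12:30, 13:45–18:00.
Eitan ∩ Vera: 08:00–08:30, 09:45–10:00, 13:00–17:00.
Eitan ∩ Vera ∩ Nikolai: 13:00–14:00, 15:45–17:00.
Eitan ∩ Vera ∩ Nikolai ∩ Kira: 13:45–14:00, 15:45–17:00.
Windows ≥ 75 min: 15:45–17:00.
Earliest such window starts at 15:45.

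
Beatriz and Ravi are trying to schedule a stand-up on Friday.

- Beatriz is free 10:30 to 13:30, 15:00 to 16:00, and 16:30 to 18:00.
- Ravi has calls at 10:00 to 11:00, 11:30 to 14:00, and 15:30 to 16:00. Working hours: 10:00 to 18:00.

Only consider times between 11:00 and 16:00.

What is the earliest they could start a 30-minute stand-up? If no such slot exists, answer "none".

11:00

Ravi free within 10:00–18:00: 11:00–11:30, 14:00–15:30, 16:00–18:00.
Beatriz ∩ Ravi: 11:00–11:30, 15:00–15:30, 16:30–18:00.
Restricted to 11:00–16:00: 11:00–11:30, 15:00–15:30.
Windows ≥ 30 min: 11:00–11:30, 15:00–15:30.
Earliest such window starts at 11:00.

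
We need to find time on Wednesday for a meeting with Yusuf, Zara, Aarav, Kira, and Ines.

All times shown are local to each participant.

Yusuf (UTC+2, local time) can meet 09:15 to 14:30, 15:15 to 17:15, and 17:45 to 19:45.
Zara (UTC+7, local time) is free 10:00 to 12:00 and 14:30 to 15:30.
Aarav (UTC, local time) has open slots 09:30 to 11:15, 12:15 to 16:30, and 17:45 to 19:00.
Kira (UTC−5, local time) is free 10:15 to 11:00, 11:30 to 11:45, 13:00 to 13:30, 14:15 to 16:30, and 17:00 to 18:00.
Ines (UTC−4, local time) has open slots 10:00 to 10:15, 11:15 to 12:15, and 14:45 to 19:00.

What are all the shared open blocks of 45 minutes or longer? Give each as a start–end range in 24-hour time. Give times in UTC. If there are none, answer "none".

Yusuf → UTC: 07:15–12:30, 13:15–15:15, 15:45–17:45.
Zara → UTC: 03:00–05:00, 07:30–08:30.
Aarav → UTC: 09:30–11:15, 12:15–16:30, 17:45–19:00.
Kira → UTC: 15:15–16:00, 16:30–16:45, 18:00–18:30, 19:15–21:30, 22:00–23:00.
Ines → UTC: 14:00–14:15, 15:15–16:15, 18:45–23:00.
Yusuf ∩ Zara: 07:30–08:30.
Yusuf ∩ Zara ∩ Aarav: (none).
Yusuf ∩ Zara ∩ Aarav ∩ Kira: (none).
Yusuf ∩ Zara ∩ Aarav ∩ Kira ∩ Ines: (none).
Windows ≥ 45 min: (none).

none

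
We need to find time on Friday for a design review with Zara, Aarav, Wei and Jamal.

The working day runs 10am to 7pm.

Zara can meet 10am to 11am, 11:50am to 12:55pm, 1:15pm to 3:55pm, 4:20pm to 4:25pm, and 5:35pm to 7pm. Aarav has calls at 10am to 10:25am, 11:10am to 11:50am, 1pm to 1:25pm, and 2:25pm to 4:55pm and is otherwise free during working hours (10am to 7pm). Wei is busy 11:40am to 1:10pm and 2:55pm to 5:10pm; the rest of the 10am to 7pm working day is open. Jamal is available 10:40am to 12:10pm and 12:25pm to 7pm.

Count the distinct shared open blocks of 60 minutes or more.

Aarav free within 10:00–19:00: 10:25–11:10, 11:50–13:00, 13:25–14:25, 16:55–19:00.
Wei free within 10:00–19:00: 10:00–11:40, 13:10–14:55, 17:10–19:00.
Zara ∩ Aarav: 10:25–11:00, 11:50–12:55, 13:25–14:25, 17:35–19:00.
Zara ∩ Aarav ∩ Wei: 10:25–11:00, 13:25–14:25, 17:35–19:00.
Zara ∩ Aarav ∩ Wei ∩ Jamal: 10:40–11:00, 13:25–14:25, 17:35–19:00.
Windows ≥ 60 min: 13:25–14:25, 17:35–19:00.
That's 2 windows.

2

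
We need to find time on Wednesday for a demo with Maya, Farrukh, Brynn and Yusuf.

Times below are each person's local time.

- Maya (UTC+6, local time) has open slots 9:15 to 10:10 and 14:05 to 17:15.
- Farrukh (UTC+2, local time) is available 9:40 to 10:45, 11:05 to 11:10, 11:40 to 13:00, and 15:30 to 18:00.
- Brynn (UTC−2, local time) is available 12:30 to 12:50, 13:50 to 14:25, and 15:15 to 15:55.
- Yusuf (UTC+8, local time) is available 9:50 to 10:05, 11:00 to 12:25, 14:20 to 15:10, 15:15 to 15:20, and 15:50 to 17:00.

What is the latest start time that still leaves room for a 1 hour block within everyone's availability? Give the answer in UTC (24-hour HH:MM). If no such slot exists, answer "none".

none

Maya → UTC: 03:15–04:10, 08:05–11:15.
Farrukh → UTC: 07:40–08:45, 09:05–09:10, 09:40–11:00, 13:30–16:00.
Brynn → UTC: 14:30–14:50, 15:50–16:25, 17:15–17:55.
Yusuf → UTC: 01:50–02:05, 03:00–04:25, 06:20–07:10, 07:15–07:20, 07:50–09:00.
Maya ∩ Farrukh: 08:05–08:45, 09:05–09:10, 09:40–11:00.
Maya ∩ Farrukh ∩ Brynn: (none).
Maya ∩ Farrukh ∩ Brynn ∩ Yusuf: (none).
Windows ≥ 60 min: (none).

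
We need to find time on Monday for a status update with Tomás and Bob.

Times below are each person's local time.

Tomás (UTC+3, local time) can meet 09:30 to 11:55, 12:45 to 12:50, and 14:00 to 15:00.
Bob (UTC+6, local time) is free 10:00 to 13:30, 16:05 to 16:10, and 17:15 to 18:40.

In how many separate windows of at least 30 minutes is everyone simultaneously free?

2

Tomás → UTC: 06:30–08:55, 09:45–09:50, 11:00–12:00.
Bob → UTC: 04:00–07:30, 10:05–10:10, 11:15–12:40.
Tomás ∩ Bob: 06:30–07:30, 11:15–12:00.
Windows ≥ 30 min: 06:30–07:30, 11:15–12:00.
That's 2 windows.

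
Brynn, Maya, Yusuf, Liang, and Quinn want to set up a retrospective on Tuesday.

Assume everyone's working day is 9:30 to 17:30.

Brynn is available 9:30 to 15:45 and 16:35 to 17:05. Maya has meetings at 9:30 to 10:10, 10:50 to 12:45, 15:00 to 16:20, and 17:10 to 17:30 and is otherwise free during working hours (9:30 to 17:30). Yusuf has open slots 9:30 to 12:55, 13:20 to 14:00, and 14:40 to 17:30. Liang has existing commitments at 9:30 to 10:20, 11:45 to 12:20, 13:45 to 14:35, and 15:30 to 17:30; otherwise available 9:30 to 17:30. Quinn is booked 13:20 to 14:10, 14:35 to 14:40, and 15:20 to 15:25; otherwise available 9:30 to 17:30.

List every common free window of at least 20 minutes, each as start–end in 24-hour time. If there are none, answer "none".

10:20–10:50, 14:40–15:00

Maya free within 09:30–17:30: 10:10–10:50, 12:45–15:00, 16:20–17:10.
Liang free within 09:30–17:30: 10:20–11:45, 12:20–13:45, 14:35–15:30.
Quinn free within 09:30–17:30: 09:30–13:20, 14:10–14:35, 14:40–15:20, 15:25–17:30.
Brynn ∩ Maya: 10:10–10:50, 12:45–15:00, 16:35–17:05.
Brynn ∩ Maya ∩ Yusuf: 10:10–10:50, 12:45–12:55, 13:20–14:00, 14:40–15:00, 16:35–17:05.
Brynn ∩ Maya ∩ Yusuf ∩ Liang: 10:20–10:50, 12:45–12:55, 13:20–13:45, 14:40–15:00.
Brynn ∩ Maya ∩ Yusuf ∩ Liang ∩ Quinn: 10:20–10:50, 12:45–12:55, 14:40–15:00.
Windows ≥ 20 min: 10:20–10:50, 14:40–15:00.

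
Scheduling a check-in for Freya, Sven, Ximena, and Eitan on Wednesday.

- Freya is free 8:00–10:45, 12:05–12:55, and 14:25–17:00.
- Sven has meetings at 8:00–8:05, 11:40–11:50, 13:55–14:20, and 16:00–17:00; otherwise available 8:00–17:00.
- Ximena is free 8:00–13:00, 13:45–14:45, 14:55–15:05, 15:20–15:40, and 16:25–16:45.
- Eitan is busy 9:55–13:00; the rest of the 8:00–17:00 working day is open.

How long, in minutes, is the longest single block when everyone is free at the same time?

Sven free within 08:00–17:00: 08:05–11:40, 11:50–13:55, 14:20–16:00.
Eitan free within 08:00–17:00: 08:00–09:55, 13:00–17:00.
Freya ∩ Sven: 08:05–10:45, 12:05–12:55, 14:25–16:00.
Freya ∩ Sven ∩ Ximena: 08:05–10:45, 12:05–12:55, 14:25–14:45, 14:55–15:05, 15:20–15:40.
Freya ∩ Sven ∩ Ximena ∩ Eitan: 08:05–09:55, 14:25–14:45, 14:55–15:05, 15:20–15:40.
Common window lengths: 110, 20, 10, 20 min; longest is 110.

110 minutes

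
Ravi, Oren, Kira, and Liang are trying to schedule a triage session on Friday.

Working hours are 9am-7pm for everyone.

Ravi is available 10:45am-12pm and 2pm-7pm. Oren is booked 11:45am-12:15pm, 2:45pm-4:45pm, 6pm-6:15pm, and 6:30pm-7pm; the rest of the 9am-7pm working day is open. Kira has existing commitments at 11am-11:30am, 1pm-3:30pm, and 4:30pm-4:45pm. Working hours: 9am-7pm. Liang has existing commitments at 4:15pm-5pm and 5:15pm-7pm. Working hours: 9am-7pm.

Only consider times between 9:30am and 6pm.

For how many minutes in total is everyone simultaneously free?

Oren free within 09:00–19:00: 09:00–11:45, 12:15–14:45, 16:45–18:00, 18:15–18:30.
Kira free within 09:00–19:00: 09:00–11:00, 11:30–13:00, 15:30–16:30, 16:45–19:00.
Liang free within 09:00–19:00: 09:00–16:15, 17:00–17:15.
Ravi ∩ Oren: 10:45–11:45, 14:00–14:45, 16:45–18:00, 18:15–18:30.
Ravi ∩ Oren ∩ Kira: 10:45–11:00, 11:30–11:45, 16:45–18:00, 18:15–18:30.
Ravi ∩ Oren ∩ Kira ∩ Liang: 10:45–11:00, 11:30–11:45, 17:00–17:15.
Restricted to 09:30–18:00: 10:45–11:00, 11:30–11:45, 17:00–17:15.
Total common minutes: 15 + 15 + 15 = 45.

45 minutes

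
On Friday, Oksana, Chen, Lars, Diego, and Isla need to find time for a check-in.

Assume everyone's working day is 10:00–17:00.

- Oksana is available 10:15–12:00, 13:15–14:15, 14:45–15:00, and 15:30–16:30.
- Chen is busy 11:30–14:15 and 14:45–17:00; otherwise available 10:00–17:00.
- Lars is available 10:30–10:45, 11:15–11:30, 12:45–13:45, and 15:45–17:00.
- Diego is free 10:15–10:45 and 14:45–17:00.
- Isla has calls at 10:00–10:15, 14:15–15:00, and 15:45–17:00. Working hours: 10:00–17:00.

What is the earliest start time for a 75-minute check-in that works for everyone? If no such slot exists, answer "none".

none

Chen free within 10:00–17:00: 10:00–11:30, 14:15–14:45.
Isla free within 10:00–17:00: 10:15–14:15, 15:00–15:45.
Oksana ∩ Chen: 10:15–11:30.
Oksana ∩ Chen ∩ Lars: 10:30–10:45, 11:15–11:30.
Oksana ∩ Chen ∩ Lars ∩ Diego: 10:30–10:45.
Oksana ∩ Chen ∩ Lars ∩ Diego ∩ Isla: 10:30–10:45.
Windows ≥ 75 min: (none).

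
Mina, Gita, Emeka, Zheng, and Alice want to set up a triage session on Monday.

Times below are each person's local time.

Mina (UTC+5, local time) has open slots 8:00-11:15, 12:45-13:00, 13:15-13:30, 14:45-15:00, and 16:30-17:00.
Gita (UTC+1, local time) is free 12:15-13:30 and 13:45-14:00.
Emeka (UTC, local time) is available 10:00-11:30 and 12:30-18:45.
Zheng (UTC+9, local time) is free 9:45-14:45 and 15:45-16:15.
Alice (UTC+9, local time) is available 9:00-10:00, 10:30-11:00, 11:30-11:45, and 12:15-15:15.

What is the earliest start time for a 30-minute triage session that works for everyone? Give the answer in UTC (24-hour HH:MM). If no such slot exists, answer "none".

Mina → UTC: 03:00–06:15, 07:45–08:00, 08:15–08:30, 09:45–10:00, 11:30–12:00.
Gita → UTC: 11:15–12:30, 12:45–13:00.
Emeka → UTC: 10:00–11:30, 12:30–18:45.
Zheng → UTC: 00:45–05:45, 06:45–07:15.
Alice → UTC: 00:00–01:00, 01:30–02:00, 02:30–02:45, 03:15–06:15.
Mina ∩ Gita: 11:30–12:00.
Mina ∩ Gita ∩ Emeka: (none).
Mina ∩ Gita ∩ Emeka ∩ Zheng: (none).
Mina ∩ Gita ∩ Emeka ∩ Zheng ∩ Alice: (none).
Windows ≥ 30 min: (none).

none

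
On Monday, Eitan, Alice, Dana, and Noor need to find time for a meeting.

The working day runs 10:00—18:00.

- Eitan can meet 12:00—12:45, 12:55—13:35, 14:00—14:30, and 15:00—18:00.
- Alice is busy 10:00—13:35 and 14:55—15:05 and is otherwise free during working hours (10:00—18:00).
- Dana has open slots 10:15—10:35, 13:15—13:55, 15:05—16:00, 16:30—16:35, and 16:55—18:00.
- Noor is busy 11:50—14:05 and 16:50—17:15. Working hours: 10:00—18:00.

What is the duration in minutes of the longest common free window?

Alice free within 10:00–18:00: 13:35–14:55, 15:05–18:00.
Noor free within 10:00–18:00: 10:00–11:50, 14:05–16:50, 17:15–18:00.
Eitan ∩ Alice: 14:00–14:30, 15:05–18:00.
Eitan ∩ Alice ∩ Dana: 15:05–16:00, 16:30–16:35, 16:55–18:00.
Eitan ∩ Alice ∩ Dana ∩ Noor: 15:05–16:00, 16:30–16:35, 17:15–18:00.
Common window lengths: 55, 5, 45 min; longest is 55.

55 minutes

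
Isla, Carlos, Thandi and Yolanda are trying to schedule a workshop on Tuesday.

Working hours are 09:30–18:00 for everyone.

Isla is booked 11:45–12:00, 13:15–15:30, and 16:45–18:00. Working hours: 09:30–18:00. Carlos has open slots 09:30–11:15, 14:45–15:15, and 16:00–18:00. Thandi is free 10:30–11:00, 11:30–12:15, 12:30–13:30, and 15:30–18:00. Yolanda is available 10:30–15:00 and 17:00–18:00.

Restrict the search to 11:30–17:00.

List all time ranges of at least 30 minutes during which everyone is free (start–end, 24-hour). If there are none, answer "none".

none

Isla free within 09:30–18:00: 09:30–11:45, 12:00–13:15, 15:30–16:45.
Isla ∩ Carlos: 09:30–11:15, 16:00–16:45.
Isla ∩ Carlos ∩ Thandi: 10:30–11:00, 16:00–16:45.
Isla ∩ Carlos ∩ Thandi ∩ Yolanda: 10:30–11:00.
Restricted to 11:30–17:00: (none).
Windows ≥ 30 min: (none).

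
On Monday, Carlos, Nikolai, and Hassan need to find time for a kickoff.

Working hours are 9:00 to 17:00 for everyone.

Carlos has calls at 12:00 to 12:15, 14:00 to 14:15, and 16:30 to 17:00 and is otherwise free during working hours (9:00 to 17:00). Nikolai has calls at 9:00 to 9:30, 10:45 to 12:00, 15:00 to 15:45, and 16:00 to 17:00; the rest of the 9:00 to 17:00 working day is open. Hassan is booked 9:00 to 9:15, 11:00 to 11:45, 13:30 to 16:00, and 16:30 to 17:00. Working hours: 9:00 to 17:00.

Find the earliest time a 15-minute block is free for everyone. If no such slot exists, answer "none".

Carlos free within 09:00–17:00: 09:00–12:00, 12:15–14:00, 14:15–16:30.
Nikolai free within 09:00–17:00: 09:30–10:45, 12:00–15:00, 15:45–16:00.
Hassan free within 09:00–17:00: 09:15–11:00, 11:45–13:30, 16:00–16:30.
Carlos ∩ Nikolai: 09:30–10:45, 12:15–14:00, 14:15–15:00, 15:45–16:00.
Carlos ∩ Nikolai ∩ Hassan: 09:30–10:45, 12:15–13:30.
Windows ≥ 15 min: 09:30–10:45, 12:15–13:30.
Earliest such window starts at 09:30.

09:30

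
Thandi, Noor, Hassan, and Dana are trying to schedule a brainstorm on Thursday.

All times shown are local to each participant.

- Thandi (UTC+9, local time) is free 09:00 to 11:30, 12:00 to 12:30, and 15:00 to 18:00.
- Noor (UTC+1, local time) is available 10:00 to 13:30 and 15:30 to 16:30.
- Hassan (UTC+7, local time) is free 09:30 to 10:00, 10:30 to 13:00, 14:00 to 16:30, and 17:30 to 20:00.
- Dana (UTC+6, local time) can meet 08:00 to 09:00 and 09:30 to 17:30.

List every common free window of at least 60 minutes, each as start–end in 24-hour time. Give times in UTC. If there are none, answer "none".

none

Thandi → UTC: 00:00–02:30, 03:00–03:30, 06:00–09:00.
Noor → UTC: 09:00–12:30, 14:30–15:30.
Hassan → UTC: 02:30–03:00, 03:30–06:00, 07:00–09:30, 10:30–13:00.
Dana → UTC: 02:00–03:00, 03:30–11:30.
Thandi ∩ Noor: (none).
Thandi ∩ Noor ∩ Hassan: (none).
Thandi ∩ Noor ∩ Hassan ∩ Dana: (none).
Windows ≥ 60 min: (none).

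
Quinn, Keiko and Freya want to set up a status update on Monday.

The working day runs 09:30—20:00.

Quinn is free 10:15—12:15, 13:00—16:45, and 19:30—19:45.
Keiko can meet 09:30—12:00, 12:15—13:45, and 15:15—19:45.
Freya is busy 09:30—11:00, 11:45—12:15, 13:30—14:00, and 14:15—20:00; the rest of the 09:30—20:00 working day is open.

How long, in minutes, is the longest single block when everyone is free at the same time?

Freya free within 09:30–20:00: 11:00–11:45, 12:15–13:30, 14:00–14:15.
Quinn ∩ Keiko: 10:15–12:00, 13:00–13:45, 15:15–16:45, 19:30–19:45.
Quinn ∩ Keiko ∩ Freya: 11:00–11:45, 13:00–13:30.
Common window lengths: 45, 30 min; longest is 45.

45 minutes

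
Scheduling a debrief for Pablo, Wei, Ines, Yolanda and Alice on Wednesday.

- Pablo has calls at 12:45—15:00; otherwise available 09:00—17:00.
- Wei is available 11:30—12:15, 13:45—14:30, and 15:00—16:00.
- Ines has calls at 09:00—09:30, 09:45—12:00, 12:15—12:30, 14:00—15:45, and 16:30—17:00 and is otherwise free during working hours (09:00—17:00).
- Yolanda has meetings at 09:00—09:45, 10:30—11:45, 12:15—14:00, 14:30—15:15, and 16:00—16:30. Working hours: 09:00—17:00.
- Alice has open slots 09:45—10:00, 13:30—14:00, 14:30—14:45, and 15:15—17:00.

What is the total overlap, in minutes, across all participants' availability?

15 minutes

Pablo free within 09:00–17:00: 09:00–12:45, 15:00–17:00.
Ines free within 09:00–17:00: 09:30–09:45, 12:00–12:15, 12:30–14:00, 15:45–16:30.
Yolanda free within 09:00–17:00: 09:45–10:30, 11:45–12:15, 14:00–14:30, 15:15–16:00, 16:30–17:00.
Pablo ∩ Wei: 11:30–12:15, 15:00–16:00.
Pablo ∩ Wei ∩ Ines: 12:00–12:15, 15:45–16:00.
Pablo ∩ Wei ∩ Ines ∩ Yolanda: 12:00–12:15, 15:45–16:00.
Pablo ∩ Wei ∩ Ines ∩ Yolanda ∩ Alice: 15:45–16:00.
Total common minutes: 15.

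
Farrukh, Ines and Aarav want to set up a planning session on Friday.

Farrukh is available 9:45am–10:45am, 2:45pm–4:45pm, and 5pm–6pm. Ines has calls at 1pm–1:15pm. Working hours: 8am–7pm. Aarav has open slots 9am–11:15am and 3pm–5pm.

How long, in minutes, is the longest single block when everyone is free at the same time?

105 minutes

Ines free within 08:00–19:00: 08:00–13:00, 13:15–19:00.
Farrukh ∩ Ines: 09:45–10:45, 14:45–16:45, 17:00–18:00.
Farrukh ∩ Ines ∩ Aarav: 09:45–10:45, 15:00–16:45.
Common window lengths: 60, 105 min; longest is 105.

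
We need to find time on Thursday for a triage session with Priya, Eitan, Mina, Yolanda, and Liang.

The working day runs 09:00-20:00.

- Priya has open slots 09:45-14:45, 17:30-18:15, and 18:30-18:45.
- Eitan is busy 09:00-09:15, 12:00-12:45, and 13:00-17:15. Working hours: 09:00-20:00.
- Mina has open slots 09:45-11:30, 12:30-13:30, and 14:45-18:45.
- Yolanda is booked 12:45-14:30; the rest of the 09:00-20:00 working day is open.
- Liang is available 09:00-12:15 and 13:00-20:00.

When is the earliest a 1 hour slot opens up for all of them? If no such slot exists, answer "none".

Eitan free within 09:00–20:00: 09:15–12:00, 12:45–13:00, 17:15–20:00.
Yolanda free within 09:00–20:00: 09:00–12:45, 14:30–20:00.
Priya ∩ Eitan: 09:45–12:00, 12:45–13:00, 17:30–18:15, 18:30–18:45.
Priya ∩ Eitan ∩ Mina: 09:45–11:30, 12:45–13:00, 17:30–18:15, 18:30–18:45.
Priya ∩ Eitan ∩ Mina ∩ Yolanda: 09:45–11:30, 17:30–18:15, 18:30–18:45.
Priya ∩ Eitan ∩ Mina ∩ Yolanda ∩ Liang: 09:45–11:30, 17:30–18:15, 18:30–18:45.
Windows ≥ 60 min: 09:45–11:30.
Earliest such window starts at 09:45.

09:45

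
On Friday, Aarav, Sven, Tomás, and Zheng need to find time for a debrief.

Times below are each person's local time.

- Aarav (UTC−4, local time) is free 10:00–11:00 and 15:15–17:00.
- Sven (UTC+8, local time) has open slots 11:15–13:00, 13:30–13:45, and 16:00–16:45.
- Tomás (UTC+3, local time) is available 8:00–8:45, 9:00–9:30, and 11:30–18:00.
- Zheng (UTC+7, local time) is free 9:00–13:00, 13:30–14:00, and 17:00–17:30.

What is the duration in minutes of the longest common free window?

Aarav → UTC: 14:00–15:00, 19:15–21:00.
Sven → UTC: 03:15–05:00, 05:30–05:45, 08:00–08:45.
Tomás → UTC: 05:00–05:45, 06:00–06:30, 08:30–15:00.
Zheng → UTC: 02:00–06:00, 06:30–07:00, 10:00–10:30.
Aarav ∩ Sven: (none).
Aarav ∩ Sven ∩ Tomás: (none).
Aarav ∩ Sven ∩ Tomás ∩ Zheng: (none).
No common window.

0 minutes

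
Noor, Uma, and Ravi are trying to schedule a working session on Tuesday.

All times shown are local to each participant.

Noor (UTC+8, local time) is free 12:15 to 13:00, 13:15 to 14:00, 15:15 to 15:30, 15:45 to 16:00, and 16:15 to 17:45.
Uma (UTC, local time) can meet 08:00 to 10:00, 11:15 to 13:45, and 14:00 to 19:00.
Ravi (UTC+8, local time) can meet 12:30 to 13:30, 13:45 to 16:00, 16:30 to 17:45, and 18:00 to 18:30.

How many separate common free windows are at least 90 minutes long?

0

Noor → UTC: 04:15–05:00, 05:15–06:00, 07:15–07:30, 07:45–08:00, 08:15–09:45.
Uma → UTC: 08:00–10:00, 11:15–13:45, 14:00–19:00.
Ravi → UTC: 04:30–05:30, 05:45–08:00, 08:30–09:45, 10:00–10:30.
Noor ∩ Uma: 08:15–09:45.
Noor ∩ Uma ∩ Ravi: 08:30–09:45.
Windows ≥ 90 min: (none).
That's 0 windows.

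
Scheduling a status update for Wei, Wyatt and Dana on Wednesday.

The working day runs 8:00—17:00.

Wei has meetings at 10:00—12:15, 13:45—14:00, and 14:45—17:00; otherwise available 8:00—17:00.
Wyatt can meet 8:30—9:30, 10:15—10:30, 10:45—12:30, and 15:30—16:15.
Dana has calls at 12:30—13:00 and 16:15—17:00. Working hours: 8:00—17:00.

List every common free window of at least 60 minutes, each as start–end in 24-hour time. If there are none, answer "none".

Wei free within 08:00–17:00: 08:00–10:00, 12:15–13:45, 14:00–14:45.
Dana free within 08:00–17:00: 08:00–12:30, 13:00–16:15.
Wei ∩ Wyatt: 08:30–09:30, 12:15–12:30.
Wei ∩ Wyatt ∩ Dana: 08:30–09:30, 12:15–12:30.
Windows ≥ 60 min: 08:30–09:30.

08:30–09:30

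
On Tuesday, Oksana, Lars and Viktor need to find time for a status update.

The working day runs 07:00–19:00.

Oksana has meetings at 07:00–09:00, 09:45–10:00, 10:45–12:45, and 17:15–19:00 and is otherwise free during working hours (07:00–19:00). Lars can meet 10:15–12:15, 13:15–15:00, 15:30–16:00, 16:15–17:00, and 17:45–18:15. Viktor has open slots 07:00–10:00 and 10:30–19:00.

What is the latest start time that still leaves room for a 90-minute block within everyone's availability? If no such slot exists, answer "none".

Oksana free within 07:00–19:00: 09:00–09:45, 10:00–10:45, 12:45–17:15.
Oksana ∩ Lars: 10:15–10:45, 13:15–15:00, 15:30–16:00, 16:15–17:00.
Oksana ∩ Lars ∩ Viktor: 10:30–10:45, 13:15–15:00, 15:30–16:00, 16:15–17:00.
Windows ≥ 90 min: 13:15–15:00.
Latest start in the last window 13:15–15:00 is 15:00 − 90 min = 13:30.

13:30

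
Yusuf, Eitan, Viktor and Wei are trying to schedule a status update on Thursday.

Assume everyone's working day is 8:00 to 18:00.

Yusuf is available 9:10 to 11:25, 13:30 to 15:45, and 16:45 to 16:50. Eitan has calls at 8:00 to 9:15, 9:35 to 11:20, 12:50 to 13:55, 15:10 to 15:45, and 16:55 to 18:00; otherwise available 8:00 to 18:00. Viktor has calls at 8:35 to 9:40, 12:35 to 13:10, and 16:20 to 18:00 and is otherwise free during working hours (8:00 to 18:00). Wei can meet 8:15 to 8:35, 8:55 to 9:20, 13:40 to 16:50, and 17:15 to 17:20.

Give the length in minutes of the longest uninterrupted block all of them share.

Eitan free within 08:00–18:00: 09:15–09:35, 11:20–12:50, 13:55–15:10, 15:45–16:55.
Viktor free within 08:00–18:00: 08:00–08:35, 09:40–12:35, 13:10–16:20.
Yusuf ∩ Eitan: 09:15–09:35, 11:20–11:25, 13:55–15:10, 16:45–16:50.
Yusuf ∩ Eitan ∩ Viktor: 11:20–11:25, 13:55–15:10.
Yusuf ∩ Eitan ∩ Viktor ∩ Wei: 13:55–15:10.
Single common window of 75 minutes.

75 minutes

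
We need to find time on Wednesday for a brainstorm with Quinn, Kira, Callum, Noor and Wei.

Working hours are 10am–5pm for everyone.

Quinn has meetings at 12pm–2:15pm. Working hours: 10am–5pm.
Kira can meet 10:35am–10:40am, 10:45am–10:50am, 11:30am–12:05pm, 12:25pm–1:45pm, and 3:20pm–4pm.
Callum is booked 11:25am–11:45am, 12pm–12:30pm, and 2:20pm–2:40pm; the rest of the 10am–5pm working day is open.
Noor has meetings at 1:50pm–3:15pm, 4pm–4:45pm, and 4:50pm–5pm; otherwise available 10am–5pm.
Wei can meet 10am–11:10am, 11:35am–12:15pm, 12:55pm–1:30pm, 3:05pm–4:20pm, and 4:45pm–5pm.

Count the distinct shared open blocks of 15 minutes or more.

Quinn free within 10:00–17:00: 10:00–12:00, 14:15–17:00.
Callum free within 10:00–17:00: 10:00–11:25, 11:45–12:00, 12:30–14:20, 14:40–17:00.
Noor free within 10:00–17:00: 10:00–13:50, 15:15–16:00, 16:45–16:50.
Quinn ∩ Kira: 10:35–10:40, 10:45–10:50, 11:30–12:00, 15:20–16:00.
Quinn ∩ Kira ∩ Callum: 10:35–10:40, 10:45–10:50, 11:45–12:00, 15:20–16:00.
Quinn ∩ Kira ∩ Callum ∩ Noor: 10:35–10:40, 10:45–10:50, 11:45–12:00, 15:20–16:00.
Quinn ∩ Kira ∩ Callum ∩ Noor ∩ Wei: 10:35–10:40, 10:45–10:50, 11:45–12:00, 15:20–16:00.
Windows ≥ 15 min: 11:45–12:00, 15:20–16:00.
That's 2 windows.

2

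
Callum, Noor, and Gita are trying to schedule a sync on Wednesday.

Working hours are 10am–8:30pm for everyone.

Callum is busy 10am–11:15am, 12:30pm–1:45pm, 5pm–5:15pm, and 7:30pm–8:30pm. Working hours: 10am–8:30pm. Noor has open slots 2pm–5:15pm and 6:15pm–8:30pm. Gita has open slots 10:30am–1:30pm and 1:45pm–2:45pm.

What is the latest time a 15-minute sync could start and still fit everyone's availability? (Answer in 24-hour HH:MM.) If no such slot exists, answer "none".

Callum free within 10:00–20:30: 11:15–12:30, 13:45–17:00, 17:15–19:30.
Callum ∩ Noor: 14:00–17:00, 18:15–19:30.
Callum ∩ Noor ∩ Gita: 14:00–14:45.
Windows ≥ 15 min: 14:00–14:45.
Latest start in the last window 14:00–14:45 is 14:45 − 15 min = 14:30.

14:30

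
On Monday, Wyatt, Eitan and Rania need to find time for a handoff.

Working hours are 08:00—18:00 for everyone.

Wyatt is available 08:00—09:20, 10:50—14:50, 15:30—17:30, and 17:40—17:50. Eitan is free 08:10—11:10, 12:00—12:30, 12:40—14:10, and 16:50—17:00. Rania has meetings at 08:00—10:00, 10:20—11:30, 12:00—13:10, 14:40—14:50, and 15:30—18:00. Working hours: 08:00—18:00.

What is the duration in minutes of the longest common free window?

60 minutes

Rania free within 08:00–18:00: 10:00–10:20, 11:30–12:00, 13:10–14:40, 14:50–15:30.
Wyatt ∩ Eitan: 08:10–09:20, 10:50–11:10, 12:00–12:30, 12:40–14:10, 16:50–17:00.
Wyatt ∩ Eitan ∩ Rania: 13:10–14:10.
Single common window of 60 minutes.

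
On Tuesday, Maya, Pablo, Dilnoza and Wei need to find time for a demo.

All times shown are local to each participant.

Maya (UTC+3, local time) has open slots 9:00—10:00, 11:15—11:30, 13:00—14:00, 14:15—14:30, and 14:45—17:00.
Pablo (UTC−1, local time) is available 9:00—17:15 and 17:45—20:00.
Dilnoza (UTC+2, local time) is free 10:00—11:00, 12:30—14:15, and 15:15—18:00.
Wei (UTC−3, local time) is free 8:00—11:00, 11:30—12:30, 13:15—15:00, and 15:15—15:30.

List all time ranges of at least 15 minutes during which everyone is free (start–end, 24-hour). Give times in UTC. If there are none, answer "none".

11:15–11:30, 11:45–12:15, 13:15–14:00

Maya → UTC: 06:00–07:00, 08:15–08:30, 10:00–11:00, 11:15–11:30, 11:45–14:00.
Pablo → UTC: 10:00–18:15, 18:45–21:00.
Dilnoza → UTC: 08:00–09:00, 10:30–12:15, 13:15–16:00.
Wei → UTC: 11:00–14:00, 14:30–15:30, 16:15–18:00, 18:15–18:30.
Maya ∩ Pablo: 10:00–11:00, 11:15–11:30, 11:45–14:00.
Maya ∩ Pablo ∩ Dilnoza: 10:30–11:00, 11:15–11:30, 11:45–12:15, 13:15–14:00.
Maya ∩ Pablo ∩ Dilnoza ∩ Wei: 11:15–11:30, 11:45–12:15, 13:15–14:00.
Windows ≥ 15 min: 11:15–11:30, 11:45–12:15, 13:15–14:00.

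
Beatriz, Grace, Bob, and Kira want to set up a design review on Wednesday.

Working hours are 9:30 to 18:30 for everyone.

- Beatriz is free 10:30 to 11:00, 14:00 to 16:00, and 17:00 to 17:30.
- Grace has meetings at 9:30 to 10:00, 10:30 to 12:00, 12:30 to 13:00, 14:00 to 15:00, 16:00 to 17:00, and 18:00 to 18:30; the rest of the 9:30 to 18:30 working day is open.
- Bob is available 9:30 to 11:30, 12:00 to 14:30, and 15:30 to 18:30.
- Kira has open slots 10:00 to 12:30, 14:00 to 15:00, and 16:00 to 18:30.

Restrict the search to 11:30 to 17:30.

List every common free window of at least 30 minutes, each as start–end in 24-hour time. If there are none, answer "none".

Grace free within 09:30–18:30: 10:00–10:30, 12:00–12:30, 13:00–14:00, 15:00–16:00, 17:00–18:00.
Beatriz ∩ Grace: 15:00–16:00, 17:00–17:30.
Beatriz ∩ Grace ∩ Bob: 15:30–16:00, 17:00–17:30.
Beatriz ∩ Grace ∩ Bob ∩ Kira: 17:00–17:30.
Restricted to 11:30–17:30: 17:00–17:30.
Windows ≥ 30 min: 17:00–17:30.

17:00–17:30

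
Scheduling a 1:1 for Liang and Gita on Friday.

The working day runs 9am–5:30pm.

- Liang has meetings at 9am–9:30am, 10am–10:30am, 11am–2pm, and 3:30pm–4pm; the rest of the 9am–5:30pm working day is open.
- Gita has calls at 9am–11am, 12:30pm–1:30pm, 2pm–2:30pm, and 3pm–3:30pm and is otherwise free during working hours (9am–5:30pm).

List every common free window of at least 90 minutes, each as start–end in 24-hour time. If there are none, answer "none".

16:00–17:30

Liang free within 09:00–17:30: 09:30–10:00, 10:30–11:00, 14:00–15:30, 16:00–17:30.
Gita free within 09:00–17:30: 11:00–12:30, 13:30–14:00, 14:30–15:00, 15:30–17:30.
Liang ∩ Gita: 14:30–15:00, 16:00–17:30.
Windows ≥ 90 min: 16:00–17:30.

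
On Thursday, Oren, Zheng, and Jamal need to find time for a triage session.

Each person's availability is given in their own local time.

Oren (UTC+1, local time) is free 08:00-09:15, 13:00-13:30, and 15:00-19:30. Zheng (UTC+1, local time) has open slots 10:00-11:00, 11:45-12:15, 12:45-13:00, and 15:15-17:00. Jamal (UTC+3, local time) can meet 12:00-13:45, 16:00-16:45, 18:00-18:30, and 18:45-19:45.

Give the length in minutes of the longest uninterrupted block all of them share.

30 minutes

Oren → UTC: 07:00–08:15, 12:00–12:30, 14:00–18:30.
Zheng → UTC: 09:00–10:00, 10:45–11:15, 11:45–12:00, 14:15–16:00.
Jamal → UTC: 09:00–10:45, 13:00–13:45, 15:00–15:30, 15:45–16:45.
Oren ∩ Zheng: 14:15–16:00.
Oren ∩ Zheng ∩ Jamal: 15:00–15:30, 15:45–16:00.
Common window lengths: 30, 15 min; longest is 30.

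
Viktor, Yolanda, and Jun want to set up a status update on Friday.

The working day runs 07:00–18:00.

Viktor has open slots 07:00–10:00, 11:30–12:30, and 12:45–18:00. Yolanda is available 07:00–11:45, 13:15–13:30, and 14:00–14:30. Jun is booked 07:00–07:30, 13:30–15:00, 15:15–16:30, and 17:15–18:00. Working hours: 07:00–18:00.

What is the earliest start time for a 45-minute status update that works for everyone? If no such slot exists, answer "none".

Jun free within 07:00–18:00: 07:30–13:30, 15:00–15:15, 16:30–17:15.
Viktor ∩ Yolanda: 07:00–10:00, 11:30–11:45, 13:15–13:30, 14:00–14:30.
Viktor ∩ Yolanda ∩ Jun: 07:30–10:00, 11:30–11:45, 13:15–13:30.
Windows ≥ 45 min: 07:30–10:00.
Earliest such window starts at 07:30.

07:30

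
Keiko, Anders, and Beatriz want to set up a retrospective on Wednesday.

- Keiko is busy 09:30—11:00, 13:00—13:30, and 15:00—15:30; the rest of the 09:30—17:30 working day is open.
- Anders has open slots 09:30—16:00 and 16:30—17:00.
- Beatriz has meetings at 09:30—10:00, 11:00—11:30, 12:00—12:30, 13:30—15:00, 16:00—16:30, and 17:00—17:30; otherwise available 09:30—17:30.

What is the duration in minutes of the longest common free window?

Keiko free within 09:30–17:30: 11:00–13:00, 13:30–15:00, 15:30–17:30.
Beatriz free within 09:30–17:30: 10:00–11:00, 11:30–12:00, 12:30–13:30, 15:00–16:00, 16:30–17:00.
Keiko ∩ Anders: 11:00–13:00, 13:30–15:00, 15:30–16:00, 16:30–17:00.
Keiko ∩ Anders ∩ Beatriz: 11:30–12:00, 12:30–13:00, 15:30–16:00, 16:30–17:00.
Common window lengths: 30, 30, 30, 30 min; longest is 30.

30 minutes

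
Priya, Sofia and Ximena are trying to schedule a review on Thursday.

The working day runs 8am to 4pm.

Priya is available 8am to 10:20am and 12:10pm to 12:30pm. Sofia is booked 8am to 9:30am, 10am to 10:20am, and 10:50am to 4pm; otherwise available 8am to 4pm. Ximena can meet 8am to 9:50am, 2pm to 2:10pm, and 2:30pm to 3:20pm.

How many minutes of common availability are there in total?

Sofia free within 08:00–16:00: 09:30–10:00, 10:20–10:50.
Priya ∩ Sofia: 09:30–10:00.
Priya ∩ Sofia ∩ Ximena: 09:30–09:50.
Total common minutes: 20.

20 minutes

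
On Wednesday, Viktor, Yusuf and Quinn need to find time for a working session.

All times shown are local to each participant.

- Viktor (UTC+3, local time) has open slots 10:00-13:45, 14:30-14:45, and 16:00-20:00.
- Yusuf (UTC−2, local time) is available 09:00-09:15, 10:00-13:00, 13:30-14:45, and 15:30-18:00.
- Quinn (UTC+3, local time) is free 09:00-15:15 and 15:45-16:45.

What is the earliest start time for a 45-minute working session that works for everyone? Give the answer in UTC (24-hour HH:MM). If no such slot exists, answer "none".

Viktor → UTC: 07:00–10:45, 11:30–11:45, 13:00–17:00.
Yusuf → UTC: 11:00–11:15, 12:00–15:00, 15:30–16:45, 17:30–20:00.
Quinn → UTC: 06:00–12:15, 12:45–13:45.
Viktor ∩ Yusuf: 13:00–15:00, 15:30–16:45.
Viktor ∩ Yusuf ∩ Quinn: 13:00–13:45.
Windows ≥ 45 min: 13:00–13:45.
Earliest such window starts at 13:00.

13:00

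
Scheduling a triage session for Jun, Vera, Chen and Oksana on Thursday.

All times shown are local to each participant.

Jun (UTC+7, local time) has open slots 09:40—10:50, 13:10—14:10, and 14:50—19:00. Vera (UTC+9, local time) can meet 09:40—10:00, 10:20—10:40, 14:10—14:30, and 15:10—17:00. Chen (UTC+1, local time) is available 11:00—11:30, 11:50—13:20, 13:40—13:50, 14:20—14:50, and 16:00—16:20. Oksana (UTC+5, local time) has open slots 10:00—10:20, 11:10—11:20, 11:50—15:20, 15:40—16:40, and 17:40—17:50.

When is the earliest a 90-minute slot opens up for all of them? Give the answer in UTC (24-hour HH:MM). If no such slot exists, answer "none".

none

Jun → UTC: 02:40–03:50, 06:10–07:10, 07:50–12:00.
Vera → UTC: 00:40–01:00, 01:20–01:40, 05:10–05:30, 06:10–08:00.
Chen → UTC: 10:00–10:30, 10:50–12:20, 12:40–12:50, 13:20–13:50, 15:00–15:20.
Oksana → UTC: 05:00–05:20, 06:10–06:20, 06:50–10:20, 10:40–11:40, 12:40–12:50.
Jun ∩ Vera: 06:10–07:10, 07:50–08:00.
Jun ∩ Vera ∩ Chen: (none).
Jun ∩ Vera ∩ Chen ∩ Oksana: (none).
Windows ≥ 90 min: (none).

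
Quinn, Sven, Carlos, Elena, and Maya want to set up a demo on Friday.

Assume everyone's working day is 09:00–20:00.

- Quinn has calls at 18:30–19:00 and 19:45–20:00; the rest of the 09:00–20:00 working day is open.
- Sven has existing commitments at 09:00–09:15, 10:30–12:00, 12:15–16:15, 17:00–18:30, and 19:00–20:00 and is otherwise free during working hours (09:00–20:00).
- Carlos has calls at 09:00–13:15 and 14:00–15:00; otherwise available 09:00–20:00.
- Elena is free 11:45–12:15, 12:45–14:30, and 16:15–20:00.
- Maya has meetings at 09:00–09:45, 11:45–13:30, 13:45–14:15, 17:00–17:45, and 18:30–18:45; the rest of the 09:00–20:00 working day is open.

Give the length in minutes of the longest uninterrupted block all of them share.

45 minutes

Quinn free within 09:00–20:00: 09:00–18:30, 19:00–19:45.
Sven free within 09:00–20:00: 09:15–10:30, 12:00–12:15, 16:15–17:00, 18:30–19:00.
Carlos free within 09:00–20:00: 13:15–14:00, 15:00–20:00.
Maya free within 09:00–20:00: 09:45–11:45, 13:30–13:45, 14:15–17:00, 17:45–18:30, 18:45–20:00.
Quinn ∩ Sven: 09:15–10:30, 12:00–12:15, 16:15–17:00.
Quinn ∩ Sven ∩ Carlos: 16:15–17:00.
Quinn ∩ Sven ∩ Carlos ∩ Elena: 16:15–17:00.
Quinn ∩ Sven ∩ Carlos ∩ Elena ∩ Maya: 16:15–17:00.
Single common window of 45 minutes.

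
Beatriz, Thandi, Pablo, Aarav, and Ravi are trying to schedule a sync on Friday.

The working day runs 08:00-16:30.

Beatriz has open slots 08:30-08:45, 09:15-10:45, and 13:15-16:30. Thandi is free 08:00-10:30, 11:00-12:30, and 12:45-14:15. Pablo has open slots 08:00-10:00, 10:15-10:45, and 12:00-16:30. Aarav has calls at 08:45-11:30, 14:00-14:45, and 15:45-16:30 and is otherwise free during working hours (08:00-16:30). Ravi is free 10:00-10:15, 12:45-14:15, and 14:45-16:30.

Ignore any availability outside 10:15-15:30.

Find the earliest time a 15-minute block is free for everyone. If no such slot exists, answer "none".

Aarav free within 08:00–16:30: 08:00–08:45, 11:30–14:00, 14:45–15:45.
Beatriz ∩ Thandi: 08:30–08:45, 09:15–10:30, 13:15–14:15.
Beatriz ∩ Thandi ∩ Pablo: 08:30–08:45, 09:15–10:00, 10:15–10:30, 13:15–14:15.
Beatriz ∩ Thandi ∩ Pablo ∩ Aarav: 08:30–08:45, 13:15–14:00.
Beatriz ∩ Thandi ∩ Pablo ∩ Aarav ∩ Ravi: 13:15–14:00.
Restricted to 10:15–15:30: 13:15–14:00.
Windows ≥ 15 min: 13:15–14:00.
Earliest such window starts at 13:15.

13:15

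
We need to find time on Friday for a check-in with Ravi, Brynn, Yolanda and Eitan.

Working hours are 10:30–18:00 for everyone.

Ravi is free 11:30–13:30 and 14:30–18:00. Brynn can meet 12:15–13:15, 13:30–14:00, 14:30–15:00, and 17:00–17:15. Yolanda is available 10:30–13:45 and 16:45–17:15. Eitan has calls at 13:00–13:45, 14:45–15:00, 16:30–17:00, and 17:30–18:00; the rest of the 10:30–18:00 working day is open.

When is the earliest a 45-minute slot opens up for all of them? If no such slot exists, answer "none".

12:15

Eitan free within 10:30–18:00: 10:30–13:00, 13:45–14:45, 15:00–16:30, 17:00–17:30.
Ravi ∩ Brynn: 12:15–13:15, 14:30–15:00, 17:00–17:15.
Ravi ∩ Brynn ∩ Yolanda: 12:15–13:15, 17:00–17:15.
Ravi ∩ Brynn ∩ Yolanda ∩ Eitan: 12:15–13:00, 17:00–17:15.
Windows ≥ 45 min: 12:15–13:00.
Earliest such window starts at 12:15.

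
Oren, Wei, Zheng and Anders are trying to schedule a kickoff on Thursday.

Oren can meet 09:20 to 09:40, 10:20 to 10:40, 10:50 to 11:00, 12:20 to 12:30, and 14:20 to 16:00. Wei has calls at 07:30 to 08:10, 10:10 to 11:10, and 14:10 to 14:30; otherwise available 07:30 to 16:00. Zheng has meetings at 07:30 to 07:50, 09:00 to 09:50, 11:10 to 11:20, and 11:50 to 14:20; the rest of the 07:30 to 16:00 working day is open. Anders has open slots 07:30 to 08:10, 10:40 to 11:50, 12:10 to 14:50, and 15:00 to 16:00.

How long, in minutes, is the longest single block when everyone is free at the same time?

60 minutes

Wei free within 07:30–16:00: 08:10–10:10, 11:10–14:10, 14:30–16:00.
Zheng free within 07:30–16:00: 07:50–09:00, 09:50–11:10, 11:20–11:50, 14:20–16:00.
Oren ∩ Wei: 09:20–09:40, 12:20–12:30, 14:30–16:00.
Oren ∩ Wei ∩ Zheng: 14:30–16:00.
Oren ∩ Wei ∩ Zheng ∩ Anders: 14:30–14:50, 15:00–16:00.
Common window lengths: 20, 60 min; longest is 60.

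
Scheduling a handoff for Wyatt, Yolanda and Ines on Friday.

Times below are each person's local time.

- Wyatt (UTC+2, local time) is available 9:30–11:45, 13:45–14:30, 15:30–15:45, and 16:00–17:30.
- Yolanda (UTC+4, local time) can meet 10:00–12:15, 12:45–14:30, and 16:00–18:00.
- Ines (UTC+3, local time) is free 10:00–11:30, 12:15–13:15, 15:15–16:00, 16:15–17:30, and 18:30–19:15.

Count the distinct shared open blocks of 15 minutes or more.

Wyatt → UTC: 07:30–09:45, 11:45–12:30, 13:30–13:45, 14:00–15:30.
Yolanda → UTC: 06:00–08:15, 08:45–10:30, 12:00–14:00.
Ines → UTC: 07:00–08:30, 09:15–10:15, 12:15–13:00, 13:15–14:30, 15:30–16:15.
Wyatt ∩ Yolanda: 07:30–08:15, 08:45–09:45, 12:00–12:30, 13:30–13:45.
Wyatt ∩ Yolanda ∩ Ines: 07:30–08:15, 09:15–09:45, 12:15–12:30, 13:30–13:45.
Windows ≥ 15 min: 07:30–08:15, 09:15–09:45, 12:15–12:30, 13:30–13:45.
That's 4 windows.

4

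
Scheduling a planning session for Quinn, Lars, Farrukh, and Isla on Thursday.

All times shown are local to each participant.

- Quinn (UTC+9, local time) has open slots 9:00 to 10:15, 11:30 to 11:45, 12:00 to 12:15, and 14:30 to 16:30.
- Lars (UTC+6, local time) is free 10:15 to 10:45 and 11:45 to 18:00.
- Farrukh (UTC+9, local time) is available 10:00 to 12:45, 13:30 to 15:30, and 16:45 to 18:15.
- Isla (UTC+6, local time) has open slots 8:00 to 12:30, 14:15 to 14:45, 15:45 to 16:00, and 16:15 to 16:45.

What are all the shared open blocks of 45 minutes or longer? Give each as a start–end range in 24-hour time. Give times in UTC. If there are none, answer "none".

Quinn → UTC: 00:00–01:15, 02:30–02:45, 03:00–03:15, 05:30–07:30.
Lars → UTC: 04:15–04:45, 05:45–12:00.
Farrukh → UTC: 01:00–03:45, 04:30–06:30, 07:45–09:15.
Isla → UTC: 02:00–06:30, 08:15–08:45, 09:45–10:00, 10:15–10:45.
Quinn ∩ Lars: 05:45–07:30.
Quinn ∩ Lars ∩ Farrukh: 05:45–06:30.
Quinn ∩ Lars ∩ Farrukh ∩ Isla: 05:45–06:30.
Windows ≥ 45 min: 05:45–06:30.

05:45–06:30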